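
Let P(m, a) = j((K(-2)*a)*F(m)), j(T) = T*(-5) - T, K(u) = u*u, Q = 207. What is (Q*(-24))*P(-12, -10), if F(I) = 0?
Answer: 0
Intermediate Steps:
K(u) = u²
j(T) = -6*T (j(T) = -5*T - T = -6*T)
P(m, a) = 0 (P(m, a) = -6*(-2)²*a*0 = -6*4*a*0 = -6*0 = 0)
(Q*(-24))*P(-12, -10) = (207*(-24))*0 = -4968*0 = 0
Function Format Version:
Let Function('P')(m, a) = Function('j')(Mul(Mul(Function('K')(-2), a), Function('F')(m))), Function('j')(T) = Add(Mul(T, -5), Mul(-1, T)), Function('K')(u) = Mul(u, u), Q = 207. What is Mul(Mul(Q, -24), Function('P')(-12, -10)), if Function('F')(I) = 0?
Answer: 0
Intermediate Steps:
Function('K')(u) = Pow(u, 2)
Function('j')(T) = Mul(-6, T) (Function('j')(T) = Add(Mul(-5, T), Mul(-1, T)) = Mul(-6, T))
Function('P')(m, a) = 0 (Function('P')(m, a) = Mul(-6, Mul(Mul(Pow(-2, 2), a), 0)) = Mul(-6, Mul(Mul(4, a), 0)) = Mul(-6, 0) = 0)
Mul(Mul(Q, -24), Function('P')(-12, -10)) = Mul(Mul(207, -24), 0) = Mul(-4968, 0) = 0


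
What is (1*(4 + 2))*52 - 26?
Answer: 286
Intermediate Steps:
(1*(4 + 2))*52 - 26 = (1*6)*52 - 26 = 6*52 - 26 = 312 - 26 = 286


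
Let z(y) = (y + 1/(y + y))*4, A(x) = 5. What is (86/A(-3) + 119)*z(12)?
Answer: 65603/10 ≈ 6560.3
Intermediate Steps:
z(y) = 2/y + 4*y (z(y) = (y + 1/(2*y))*4 = 2/y + 4*y)
(86/A(-3) + 119)*z(12) = (86/5 + 119)*(2/12 + 4*12) = (86*(⅕) + 119)*(2*(1/12) + 48) = (86/5 + 119)*(⅙ + 48) = (681/5)*(289/6) = 65603/10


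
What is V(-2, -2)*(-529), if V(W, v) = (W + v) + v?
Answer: 3174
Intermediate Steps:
V(W, v) = W + 2*v
V(-2, -2)*(-529) = (-2 + 2*(-2))*(-529) = (-2 - 4)*(-529) = -6*(-529) = 3174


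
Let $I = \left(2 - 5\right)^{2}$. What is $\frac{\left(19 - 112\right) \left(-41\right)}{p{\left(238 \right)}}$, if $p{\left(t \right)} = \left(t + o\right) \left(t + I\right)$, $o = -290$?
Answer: $- \frac{3813}{12844} \approx -0.29687$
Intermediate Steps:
$I = 9$ ($I = \left(-3\right)^{2} = 9$)
$p{\left(t \right)} = \left(-290 + t\right) \left(9 + t\right)$ ($p{\left(t \right)} = \left(t - 290\right) \left(t + 9\right) = \left(-290 + t\right) \left(9 + t\right)$)
$\frac{\left(19 - 112\right) \left(-41\right)}{p{\left(238 \right)}} = \frac{\left(19 - 112\right) \left(-41\right)}{-2610 + 238^{2} - 66878} = \frac{\left(-93\right) \left(-41\right)}{-2610 + 56644 - 66878} = \frac{3813}{-12844} = 3813 \left(- \frac{1}{12844}\right) = - \frac{3813}{12844}$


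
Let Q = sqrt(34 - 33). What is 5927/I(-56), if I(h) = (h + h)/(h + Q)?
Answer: 325985/112 ≈ 2910.6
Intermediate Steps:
Q = 1 (Q = sqrt(1) = 1)
I(h) = 2*h/(1 + h) (I(h) = (h + h)/(h + 1) = (2*h)/(1 + h) = 2*h/(1 + h))
5927/I(-56) = 5927/((2*(-56)/(1 - 56))) = 5927/((2*(-56)/(-55))) = 5927/((2*(-56)*(-1/55))) = 5927/(112/55) = 5927*(55/112) = 325985/112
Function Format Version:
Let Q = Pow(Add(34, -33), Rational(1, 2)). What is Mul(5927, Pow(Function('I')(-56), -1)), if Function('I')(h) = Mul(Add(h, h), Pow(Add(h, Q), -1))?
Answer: Rational(325985, 112) ≈ 2910.6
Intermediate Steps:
Q = 1 (Q = Pow(1, Rational(1, 2)) = 1)
Function('I')(h) = Mul(2, h, Pow(Add(1, h), -1)) (Function('I')(h) = Mul(Add(h, h), Pow(Add(h, 1), -1)) = Mul(Mul(2, h), Pow(Add(1, h), -1)) = Mul(2, h, Pow(Add(1, h), -1)))
Mul(5927, Pow(Function('I')(-56), -1)) = Mul(5927, Pow(Mul(2, -56, Pow(Add(1, -56), -1)), -1)) = Mul(5927, Pow(Mul(2, -56, Pow(-55, -1)), -1)) = Mul(5927, Pow(Mul(2, -56, Rational(-1, 55)), -1)) = Mul(5927, Pow(Rational(112, 55), -1)) = Mul(5927, Rational(55, 112)) = Rational(325985, 112)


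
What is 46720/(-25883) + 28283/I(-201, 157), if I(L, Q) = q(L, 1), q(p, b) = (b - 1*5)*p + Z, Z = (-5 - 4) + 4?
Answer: 694719609/20680517 ≈ 33.593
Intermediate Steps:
Z = -5 (Z = -9 + 4 = -5)
q(p, b) = -5 + p*(-5 + b) (q(p, b) = (b - 1*5)*p - 5 = (b - 5)*p - 5 = (-5 + b)*p - 5 = p*(-5 + b) - 5 = -5 + p*(-5 + b))
I(L, Q) = -5 - 4*L (I(L, Q) = -5 - 5*L + 1*L = -5 - 5*L + L = -5 - 4*L)
46720/(-25883) + 28283/I(-201, 157) = 46720/(-25883) + 28283/(-5 - 4*(-201)) = 46720*(-1/25883) + 28283/(-5 + 804) = -46720/25883 + 28283/799 = 694719609/20680517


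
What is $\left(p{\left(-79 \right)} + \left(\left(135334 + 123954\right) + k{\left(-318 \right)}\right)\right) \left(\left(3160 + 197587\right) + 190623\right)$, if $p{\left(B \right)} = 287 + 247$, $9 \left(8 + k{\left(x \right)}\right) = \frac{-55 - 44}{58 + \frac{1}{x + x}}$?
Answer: $\frac{3750793028850140}{36887} \approx 1.0168 \cdot 10^{11}$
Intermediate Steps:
$k{\left(x \right)} = -8 - \frac{11}{58 + \frac{1}{2 x}}$ ($k{\left(x \right)} = -8 + \frac{\left(-55 - 44\right) \frac{1}{58 + \frac{1}{x + x}}}{9} = -8 + \frac{\left(-99\right) \frac{1}{58 + \frac{1}{2 x}}}{9} = -8 - \frac{11}{58 + \frac{1}{2 x}}$)
$p{\left(B \right)} = 534$
$\left(p{\left(-79 \right)} + \left(\left(135334 + 123954\right) + k{\left(-318 \right)}\right)\right) \left(\left(3160 + 197587\right) + 190623\right) = \left(534 + \left(\left(135334 + 123954\right) + \frac{2 \left(-4 - -151050\right)}{1 + 116 \left(-318\right)}\right)\right) \left(\left(3160 + 197587\right) + 190623\right) = \left(534 + \left(259288 + \frac{2 \left(-4 + 151050\right)}{1 - 36888}\right)\right) \left(200747 + 190623\right) = \left(534 + \left(259288 + 2 \frac{1}{-36887} \cdot 151046\right)\right) 391370 = \left(534 + \left(259288 + 2 \left(- \frac{1}{36887}\right) 151046\right)\right) 391370 = \left(534 + \left(259288 - \frac{302092}{36887}\right)\right) 391370 = \left(534 + \frac{9564054364}{36887}\right) 391370 = \frac{9583752022}{36887} \cdot 391370 = \frac{3750793028850140}{36887}$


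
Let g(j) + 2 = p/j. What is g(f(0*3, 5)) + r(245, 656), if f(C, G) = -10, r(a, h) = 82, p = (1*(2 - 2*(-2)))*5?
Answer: 77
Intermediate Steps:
p = 30 (p = (1*(2 + 4))*5 = (1*6)*5 = 6*5 = 30)
g(j) = -2 + 30/j
g(f(0*3, 5)) + r(245, 656) = (-2 + 30/(-10)) + 82 = (-2 + 30*(-⅒)) + 82 = (-2 - 3) + 82 = -5 + 82 = 77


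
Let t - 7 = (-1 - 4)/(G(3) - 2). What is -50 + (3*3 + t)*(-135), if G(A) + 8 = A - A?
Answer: -4555/2 ≈ -2277.5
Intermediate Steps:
G(A) = -8 (G(A) = -8 + (A - A) = -8 + 0 = -8)
t = 15/2 (t = 7 + (-1 - 4)/(-8 - 2) = 7 - 5/(-10) = 7 - 5*(-⅒) = 7 + ½ = 15/2 ≈ 7.5000)
-50 + (3*3 + t)*(-135) = -50 + (3*3 + 15/2)*(-135) = -50 + (9 + 15/2)*(-135) = -50 + (33/2)*(-135) = -50 - 4455/2 = -4555/2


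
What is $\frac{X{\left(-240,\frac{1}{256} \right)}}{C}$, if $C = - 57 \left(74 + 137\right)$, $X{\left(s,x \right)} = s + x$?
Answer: $\frac{61439}{3078912} \approx 0.019955$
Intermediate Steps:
$C = -12027$ ($C = \left(-57\right) 211 = -12027$)
$\frac{X{\left(-240,\frac{1}{256} \right)}}{C} = \frac{-240 + \frac{1}{256}}{-12027} = \left(-240 + \frac{1}{256}\right) \left(- \frac{1}{12027}\right) = \left(- \frac{61439}{256}\right) \left(- \frac{1}{12027}\right) = \frac{61439}{3078912}$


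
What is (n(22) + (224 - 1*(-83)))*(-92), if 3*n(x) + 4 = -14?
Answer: -27692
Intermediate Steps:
n(x) = -6 (n(x) = -4/3 + (1/3)*(-14) = -4/3 - 14/3 = -6)
(n(22) + (224 - 1*(-83)))*(-92) = (-6 + (224 - 1*(-83)))*(-92) = (-6 + (224 + 83))*(-92) = (-6 + 307)*(-92) = 301*(-92) = -27692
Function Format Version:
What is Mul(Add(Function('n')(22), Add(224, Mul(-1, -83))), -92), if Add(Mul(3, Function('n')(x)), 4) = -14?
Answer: -27692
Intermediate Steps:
Function('n')(x) = -6 (Function('n')(x) = Add(Rational(-4, 3), Mul(Rational(1, 3), -14)) = Add(Rational(-4, 3), Rational(-14, 3)) = -6)
Mul(Add(Function('n')(22), Add(224, Mul(-1, -83))), -92) = Mul(Add(-6, Add(224, Mul(-1, -83))), -92) = Mul(Add(-6, Add(224, 83)), -92) = Mul(Add(-6, 307), -92) = Mul(301, -92) = -27692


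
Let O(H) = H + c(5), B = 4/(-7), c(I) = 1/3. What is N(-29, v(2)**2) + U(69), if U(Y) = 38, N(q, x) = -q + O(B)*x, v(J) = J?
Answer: 1387/21 ≈ 66.048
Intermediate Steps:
c(I) = 1/3 (c(I) = 1*(1/3) = 1/3)
B = -4/7 (B = 4*(-1/7) = -4/7 ≈ -0.57143)
O(H) = 1/3 + H (O(H) = H + 1/3 = 1/3 + H)
N(q, x) = -q - 5*x/21 (N(q, x) = -q + (1/3 - 4/7)*x = -q - 5*x/21)
N(-29, v(2)**2) + U(69) = (-1*(-29) - 5/21*2**2) + 38 = (29 - 5/21*4) + 38 = (29 - 20/21) + 38 = 589/21 + 38 = 1387/21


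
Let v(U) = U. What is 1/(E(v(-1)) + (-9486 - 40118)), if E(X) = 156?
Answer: -1/49448 ≈ -2.0223e-5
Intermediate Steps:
1/(E(v(-1)) + (-9486 - 40118)) = 1/(156 + (-9486 - 40118)) = 1/(156 - 49604) = 1/(-49448) = -1/49448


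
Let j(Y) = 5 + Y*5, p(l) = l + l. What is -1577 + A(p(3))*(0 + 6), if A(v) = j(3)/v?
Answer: -1557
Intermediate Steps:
p(l) = 2*l
j(Y) = 5 + 5*Y
A(v) = 20/v (A(v) = (5 + 5*3)/v = (5 + 15)/v = 20/v)
-1577 + A(p(3))*(0 + 6) = -1577 + (20/((2*3)))*(0 + 6) = -1577 + (20/6)*6 = -1577 + (20*(⅙))*6 = -1577 + (10/3)*6 = -1577 + 20 = -1557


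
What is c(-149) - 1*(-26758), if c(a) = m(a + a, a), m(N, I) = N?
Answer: 26460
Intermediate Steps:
c(a) = 2*a (c(a) = a + a = 2*a)
c(-149) - 1*(-26758) = 2*(-149) - 1*(-26758) = -298 + 26758 = 26460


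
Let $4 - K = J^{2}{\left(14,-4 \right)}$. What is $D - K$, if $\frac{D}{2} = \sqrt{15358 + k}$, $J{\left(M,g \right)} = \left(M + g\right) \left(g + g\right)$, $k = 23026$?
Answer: $6396 + 8 \sqrt{2399} \approx 6787.8$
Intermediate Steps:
$J{\left(M,g \right)} = 2 g \left(M + g\right)$ ($J{\left(M,g \right)} = \left(M + g\right) 2 g = 2 g \left(M + g\right)$)
$K = -6396$ ($K = 4 - \left(2 \left(-4\right) \left(14 - 4\right)\right)^{2} = 4 - \left(2 \left(-4\right) 10\right)^{2} = 4 - \left(-80\right)^{2} = 4 - 6400 = -6396$)
$D = 8 \sqrt{2399}$ ($D = 2 \sqrt{15358 + 23026} = 2 \sqrt{38384} = 2 \cdot 4 \sqrt{2399} = 8 \sqrt{2399} \approx 391.84$)
$D - K = 8 \sqrt{2399} - -6396 = 8 \sqrt{2399} + 6396 = 6396 + 8 \sqrt{2399}$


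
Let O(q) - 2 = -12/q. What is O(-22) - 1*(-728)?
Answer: 8036/11 ≈ 730.54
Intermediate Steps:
O(q) = 2 - 12/q
O(-22) - 1*(-728) = (2 - 12/(-22)) - 1*(-728) = (2 - 12*(-1/22)) + 728 = (2 + 6/11) + 728 = 28/11 + 728 = 8036/11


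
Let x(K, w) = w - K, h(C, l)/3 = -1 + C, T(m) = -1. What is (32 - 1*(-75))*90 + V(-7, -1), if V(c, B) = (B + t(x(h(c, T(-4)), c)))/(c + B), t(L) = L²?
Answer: 9594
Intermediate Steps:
h(C, l) = -3 + 3*C (h(C, l) = 3*(-1 + C) = -3 + 3*C)
V(c, B) = (B + (3 - 2*c)²)/(B + c) (V(c, B) = (B + (c - (-3 + 3*c))²)/(c + B) = (B + (c + (3 - 3*c))²)/(B + c) = (B + (3 - 2*c)²)/(B + c))
(32 - 1*(-75))*90 + V(-7, -1) = (32 - 1*(-75))*90 + (-1 + (-3 + 2*(-7))²)/(-1 - 7) = (32 + 75)*90 + (-1 + (-3 - 14)²)/(-8) = 107*90 - (-1 + (-17)²)/8 = 9630 - (-1 + 289)/8 = 9630 - ⅛*288 = 9630 - 36 = 9594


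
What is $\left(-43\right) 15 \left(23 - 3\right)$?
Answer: $-12900$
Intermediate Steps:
$\left(-43\right) 15 \left(23 - 3\right) = \left(-645\right) 20 = -12900$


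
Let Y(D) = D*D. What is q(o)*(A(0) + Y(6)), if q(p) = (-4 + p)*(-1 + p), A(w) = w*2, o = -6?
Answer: 2520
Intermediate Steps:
Y(D) = D²
A(w) = 2*w
q(p) = (-1 + p)*(-4 + p)
q(o)*(A(0) + Y(6)) = (4 + (-6)² - 5*(-6))*(2*0 + 6²) = (4 + 36 + 30)*(0 + 36) = 70*36 = 2520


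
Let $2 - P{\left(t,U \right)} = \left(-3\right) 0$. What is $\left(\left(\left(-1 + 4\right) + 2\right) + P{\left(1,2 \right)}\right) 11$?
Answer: $77$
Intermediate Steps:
$P{\left(t,U \right)} = 2$ ($P{\left(t,U \right)} = 2 - \left(-3\right) 0 = 2 - 0 = 2 + 0 = 2$)
$\left(\left(\left(-1 + 4\right) + 2\right) + P{\left(1,2 \right)}\right) 11 = \left(\left(\left(-1 + 4\right) + 2\right) + 2\right) 11 = \left(\left(3 + 2\right) + 2\right) 11 = \left(5 + 2\right) 11 = 7 \cdot 11 = 77$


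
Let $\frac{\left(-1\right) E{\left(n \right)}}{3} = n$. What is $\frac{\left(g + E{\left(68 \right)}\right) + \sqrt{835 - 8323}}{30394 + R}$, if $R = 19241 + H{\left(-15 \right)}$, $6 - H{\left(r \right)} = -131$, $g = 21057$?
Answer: $\frac{20853}{49772} + \frac{6 i \sqrt{13}}{12443} \approx 0.41897 + 0.0017386 i$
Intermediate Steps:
$H{\left(r \right)} = 137$ ($H{\left(r \right)} = 6 - -131 = 6 + 131 = 137$)
$E{\left(n \right)} = - 3 n$
$R = 19378$ ($R = 19241 + 137 = 19378$)
$\frac{\left(g + E{\left(68 \right)}\right) + \sqrt{835 - 8323}}{30394 + R} = \frac{\left(21057 - 204\right) + \sqrt{835 - 8323}}{30394 + 19378} = \frac{\left(21057 - 204\right) + \sqrt{-7488}}{49772} = \left(20853 + 24 i \sqrt{13}\right) \frac{1}{49772} = \frac{20853}{49772} + \frac{6 i \sqrt{13}}{12443}$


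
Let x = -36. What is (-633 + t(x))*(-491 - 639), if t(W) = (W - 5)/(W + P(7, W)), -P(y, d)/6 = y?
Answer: 27873145/39 ≈ 7.1470e+5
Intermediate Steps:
P(y, d) = -6*y
t(W) = (-5 + W)/(-42 + W) (t(W) = (W - 5)/(W - 6*7) = (-5 + W)/(W - 42) = (-5 + W)/(-42 + W))
(-633 + t(x))*(-491 - 639) = (-633 + (-5 - 36)/(-42 - 36))*(-491 - 639) = (-633 - 41/(-78))*(-1130) = (-633 - 1/78*(-41))*(-1130) = (-633 + 41/78)*(-1130) = -49333/78*(-1130) = 27873145/39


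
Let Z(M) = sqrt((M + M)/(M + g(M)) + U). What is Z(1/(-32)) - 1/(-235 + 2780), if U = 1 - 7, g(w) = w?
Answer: -1/2545 + I*sqrt(5) ≈ -0.00039293 + 2.2361*I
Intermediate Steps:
U = -6
Z(M) = I*sqrt(5) (Z(M) = sqrt((M + M)/(M + M) - 6) = sqrt((2*M)/((2*M)) - 6) = sqrt((2*M)*(1/(2*M)) - 6) = sqrt(1 - 6) = sqrt(-5) = I*sqrt(5))
Z(1/(-32)) - 1/(-235 + 2780) = I*sqrt(5) - 1/(-235 + 2780) = I*sqrt(5) - 1/2545 = -1/2545 + I*sqrt(5)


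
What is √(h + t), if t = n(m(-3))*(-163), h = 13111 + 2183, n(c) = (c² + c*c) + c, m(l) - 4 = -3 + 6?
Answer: I*√1821 ≈ 42.673*I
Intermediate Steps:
m(l) = 7 (m(l) = 4 + (-3 + 6) = 4 + 3 = 7)
n(c) = c + 2*c² (n(c) = (c² + c²) + c = 2*c² + c = c + 2*c²)
h = 15294
t = -17115 (t = (7*(1 + 2*7))*(-163) = (7*(1 + 14))*(-163) = (7*15)*(-163) = 105*(-163) = -17115)
√(h + t) = √(15294 - 17115) = √(-1821) = I*√1821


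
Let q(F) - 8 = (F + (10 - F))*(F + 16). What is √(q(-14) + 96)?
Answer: 2*√31 ≈ 11.136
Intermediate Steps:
q(F) = 168 + 10*F (q(F) = 8 + (F + (10 - F))*(F + 16) = 8 + 10*(16 + F) = 8 + (160 + 10*F) = 168 + 10*F)
√(q(-14) + 96) = √((168 + 10*(-14)) + 96) = √((168 - 140) + 96) = √(28 + 96) = √124 = 2*√31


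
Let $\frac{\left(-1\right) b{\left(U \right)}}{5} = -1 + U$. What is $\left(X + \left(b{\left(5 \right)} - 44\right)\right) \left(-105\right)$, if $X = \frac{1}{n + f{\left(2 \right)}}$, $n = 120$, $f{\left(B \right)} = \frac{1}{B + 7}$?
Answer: $\frac{7263375}{1081} \approx 6719.1$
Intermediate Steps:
$f{\left(B \right)} = \frac{1}{7 + B}$
$b{\left(U \right)} = 5 - 5 U$ ($b{\left(U \right)} = - 5 \left(-1 + U\right) = 5 - 5 U$)
$X = \frac{9}{1081}$ ($X = \frac{1}{120 + \frac{1}{7 + 2}} = \frac{1}{120 + \frac{1}{9}} = \frac{1}{\frac{1081}{9}} = \frac{9}{1081} \approx 0.0083256$)
$\left(X + \left(b{\left(5 \right)} - 44\right)\right) \left(-105\right) = \left(\frac{9}{1081} + \left(\left(5 - 25\right) - 44\right)\right) \left(-105\right) = \left(\frac{9}{1081} - 64\right) \left(-105\right) = \left(- \frac{69175}{1081}\right) \left(-105\right) = \frac{7263375}{1081}$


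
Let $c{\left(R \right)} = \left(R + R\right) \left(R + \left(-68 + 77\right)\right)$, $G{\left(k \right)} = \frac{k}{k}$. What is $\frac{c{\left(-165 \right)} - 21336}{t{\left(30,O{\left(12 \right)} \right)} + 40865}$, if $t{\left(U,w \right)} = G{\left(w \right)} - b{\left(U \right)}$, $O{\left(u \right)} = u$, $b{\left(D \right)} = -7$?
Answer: $\frac{30144}{40873} \approx 0.7375$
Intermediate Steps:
$G{\left(k \right)} = 1$
$c{\left(R \right)} = 2 R \left(9 + R\right)$ ($c{\left(R \right)} = 2 R \left(R + 9\right) = 2 R \left(9 + R\right)$)
$t{\left(U,w \right)} = 8$ ($t{\left(U,w \right)} = 1 - -7 = 1 + 7 = 8$)
$\frac{c{\left(-165 \right)} - 21336}{t{\left(30,O{\left(12 \right)} \right)} + 40865} = \frac{2 \left(-165\right) \left(9 - 165\right) - 21336}{8 + 40865} = \frac{2 \left(-165\right) \left(-156\right) - 21336}{40873} = \left(51480 - 21336\right) \frac{1}{40873} = 30144 \cdot \frac{1}{40873} = \frac{30144}{40873}$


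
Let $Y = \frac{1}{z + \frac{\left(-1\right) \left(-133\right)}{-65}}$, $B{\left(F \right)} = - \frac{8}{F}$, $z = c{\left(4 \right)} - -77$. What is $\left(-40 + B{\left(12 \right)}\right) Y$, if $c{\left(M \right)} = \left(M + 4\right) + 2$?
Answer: $- \frac{3965}{8283} \approx -0.47869$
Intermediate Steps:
$c{\left(M \right)} = 6 + M$ ($c{\left(M \right)} = \left(4 + M\right) + 2 = 6 + M$)
$z = 87$ ($z = \left(6 + 4\right) - -77 = 10 + 77 = 87$)
$Y = \frac{65}{5522}$ ($Y = \frac{1}{87 + \frac{\left(-1\right) \left(-133\right)}{-65}} = \frac{1}{87 + 133 \left(- \frac{1}{65}\right)} = \frac{1}{87 - \frac{133}{65}} = \frac{1}{\frac{5522}{65}} = \frac{65}{5522} \approx 0.011771$)
$\left(-40 + B{\left(12 \right)}\right) Y = \left(-40 - \frac{8}{12}\right) \frac{65}{5522} = \left(-40 - \frac{2}{3}\right) \frac{65}{5522} = \left(- \frac{122}{3}\right) \frac{65}{5522} = - \frac{3965}{8283}$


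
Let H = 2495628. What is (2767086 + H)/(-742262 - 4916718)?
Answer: -2631357/2829490 ≈ -0.92998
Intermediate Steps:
(2767086 + H)/(-742262 - 4916718) = (2767086 + 2495628)/(-742262 - 4916718) = 5262714/(-5658980) = 5262714*(-1/5658980) = -2631357/2829490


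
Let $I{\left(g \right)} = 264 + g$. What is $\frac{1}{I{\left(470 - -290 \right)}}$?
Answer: $\frac{1}{1024} \approx 0.00097656$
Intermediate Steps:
$\frac{1}{I{\left(470 - -290 \right)}} = \frac{1}{264 + \left(470 - -290\right)} = \frac{1}{264 + \left(470 + 290\right)} = \frac{1}{264 + 760} = \frac{1}{1024}$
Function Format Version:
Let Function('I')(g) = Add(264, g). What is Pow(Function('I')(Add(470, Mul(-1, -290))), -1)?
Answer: Rational(1, 1024) ≈ 0.00097656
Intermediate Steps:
Pow(Function('I')(Add(470, Mul(-1, -290))), -1) = Pow(Add(264, Add(470, Mul(-1, -290))), -1) = Pow(Add(264, Add(470, 290)), -1) = Pow(Add(264, 760), -1) = Pow(1024, -1) = Rational(1, 1024)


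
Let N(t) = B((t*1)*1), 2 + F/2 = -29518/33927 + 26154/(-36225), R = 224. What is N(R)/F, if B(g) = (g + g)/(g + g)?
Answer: -136556175/981028324 ≈ -0.13920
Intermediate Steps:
B(g) = 1 (B(g) = (2*g)/((2*g)) = (2*g)*(1/(2*g)) = 1)
F = -981028324/136556175 (F = -4 + 2*(-29518/33927 + 26154/(-36225)) = -4 + 2*(-29518*1/33927 + 26154*(-1/36225)) = -4 + 2*(-29518/33927 - 2906/4025) = -4 + 2*(-217401812/136556175) = -4 - 434803624/136556175 = -981028324/136556175 ≈ -7.1841)
N(t) = 1
N(R)/F = 1/(-981028324/136556175) = 1*(-136556175/981028324) = -136556175/981028324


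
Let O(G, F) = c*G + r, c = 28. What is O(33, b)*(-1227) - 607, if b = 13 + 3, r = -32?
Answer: -1095091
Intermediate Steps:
b = 16
O(G, F) = -32 + 28*G (O(G, F) = 28*G - 32 = -32 + 28*G)
O(33, b)*(-1227) - 607 = (-32 + 28*33)*(-1227) - 607 = (-32 + 924)*(-1227) - 607 = 892*(-1227) - 607 = -1094484 - 607 = -1095091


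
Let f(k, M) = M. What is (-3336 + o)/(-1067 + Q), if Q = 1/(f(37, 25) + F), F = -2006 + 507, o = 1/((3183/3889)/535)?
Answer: 12584824802/5006091897 ≈ 2.5139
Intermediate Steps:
o = 2080615/3183 (o = 1/((3183*(1/3889))*(1/535)) = 1/((3183/3889)*(1/535)) = 1/(3183/2080615) = 2080615/3183 ≈ 653.67)
F = -1499
Q = -1/1474 (Q = 1/(25 - 1499) = 1/(-1474) = -1/1474 ≈ -0.00067843)
(-3336 + o)/(-1067 + Q) = (-3336 + 2080615/3183)/(-1067 - 1/1474) = -8537873/(3183*(-1572759/1474)) = -8537873/3183*(-1474/1572759) = 12584824802/5006091897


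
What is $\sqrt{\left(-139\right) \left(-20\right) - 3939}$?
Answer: $i \sqrt{1159} \approx 34.044 i$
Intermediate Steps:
$\sqrt{\left(-139\right) \left(-20\right) - 3939} = \sqrt{2780 - 3939} = \sqrt{-1159} = i \sqrt{1159}$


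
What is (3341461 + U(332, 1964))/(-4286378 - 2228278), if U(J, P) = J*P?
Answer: -3993509/6514656 ≈ -0.61300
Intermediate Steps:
(3341461 + U(332, 1964))/(-4286378 - 2228278) = (3341461 + 332*1964)/(-4286378 - 2228278) = (3341461 + 652048)/(-6514656) = 3993509*(-1/6514656) = -3993509/6514656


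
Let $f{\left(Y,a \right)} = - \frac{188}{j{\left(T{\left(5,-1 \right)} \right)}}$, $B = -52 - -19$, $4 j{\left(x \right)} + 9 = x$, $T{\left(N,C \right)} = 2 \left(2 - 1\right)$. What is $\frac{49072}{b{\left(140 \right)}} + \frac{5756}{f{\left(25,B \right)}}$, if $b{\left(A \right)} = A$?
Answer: $\frac{2658939}{6580} \approx 404.09$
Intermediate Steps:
$T{\left(N,C \right)} = 2$ ($T{\left(N,C \right)} = 2 \cdot 1 = 2$)
$j{\left(x \right)} = - \frac{9}{4} + \frac{x}{4}$
$B = -33$ ($B = -52 + 19 = -33$)
$f{\left(Y,a \right)} = \frac{752}{7}$ ($f{\left(Y,a \right)} = - \frac{188}{- \frac{9}{4} + \frac{1}{4} \cdot 2} = - \frac{188}{- \frac{9}{4} + \frac{1}{2}} = - \frac{188}{- \frac{7}{4}} = \left(-188\right) \left(- \frac{4}{7}\right) = \frac{752}{7}$)
$\frac{49072}{b{\left(140 \right)}} + \frac{5756}{f{\left(25,B \right)}} = \frac{49072}{140} + \frac{5756}{\frac{752}{7}} = 49072 \cdot \frac{1}{140} + 5756 \cdot \frac{7}{752} = \frac{12268}{35} + \frac{10073}{188} = \frac{2658939}{6580}$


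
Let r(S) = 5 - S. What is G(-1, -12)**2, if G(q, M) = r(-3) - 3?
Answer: 25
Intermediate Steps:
G(q, M) = 5 (G(q, M) = (5 - 1*(-3)) - 3 = (5 + 3) - 3 = 8 - 3 = 5)
G(-1, -12)**2 = 5**2 = 25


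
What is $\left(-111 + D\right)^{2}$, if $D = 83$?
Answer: $784$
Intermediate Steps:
$\left(-111 + D\right)^{2} = \left(-111 + 83\right)^{2} = \left(-28\right)^{2} = 784$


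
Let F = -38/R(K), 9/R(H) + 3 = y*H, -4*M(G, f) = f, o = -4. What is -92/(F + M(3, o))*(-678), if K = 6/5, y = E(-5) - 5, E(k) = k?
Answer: 187128/193 ≈ 969.58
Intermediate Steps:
M(G, f) = -f/4
y = -10 (y = -5 - 5 = -10)
K = 6/5 (K = 6*(⅕) = 6/5 ≈ 1.2000)
R(H) = 9/(-3 - 10*H)
F = 190/3 (F = -38/((-9/(3 + 10*(6/5)))) = -38/((-9/(3 + 12))) = -38/((-9/15)) = -38/((-9*1/15)) = -38/(-⅗) = -38*(-5/3) = 190/3 ≈ 63.333)
-92/(F + M(3, o))*(-678) = -92/(190/3 - ¼*(-4))*(-678) = -92/(190/3 + 1)*(-678) = -92/193/3*(-678) = -92*3/193*(-678) = -276/193*(-678) = 187128/193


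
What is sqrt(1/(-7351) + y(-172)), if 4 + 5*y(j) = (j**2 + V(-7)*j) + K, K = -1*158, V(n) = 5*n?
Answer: sqrt(9575932205435)/36755 ≈ 84.193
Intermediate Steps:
K = -158
y(j) = -162/5 - 7*j + j**2/5 (y(j) = -4/5 + ((j**2 + (5*(-7))*j) - 158)/5 = -4/5 + ((j**2 - 35*j) - 158)/5 = -4/5 + (-158 + j**2 - 35*j)/5 = -4/5 + (-158/5 - 7*j + j**2/5) = -162/5 - 7*j + j**2/5)
sqrt(1/(-7351) + y(-172)) = sqrt(1/(-7351) + (-162/5 - 7*(-172) + (1/5)*(-172)**2)) = sqrt(-1/7351 + (-162/5 + 1204 + (1/5)*29584)) = sqrt(-1/7351 + (-162/5 + 1204 + 29584/5)) = sqrt(-1/7351 + 35442/5) = sqrt(260534137/36755) = sqrt(9575932205435)/36755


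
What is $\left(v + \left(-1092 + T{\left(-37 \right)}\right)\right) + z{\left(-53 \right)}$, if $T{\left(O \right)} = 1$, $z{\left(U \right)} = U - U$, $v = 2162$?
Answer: $1071$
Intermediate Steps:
$z{\left(U \right)} = 0$
$\left(v + \left(-1092 + T{\left(-37 \right)}\right)\right) + z{\left(-53 \right)} = \left(2162 + \left(-1092 + 1\right)\right) + 0 = \left(2162 - 1091\right) + 0 = 1071 + 0 = 1071$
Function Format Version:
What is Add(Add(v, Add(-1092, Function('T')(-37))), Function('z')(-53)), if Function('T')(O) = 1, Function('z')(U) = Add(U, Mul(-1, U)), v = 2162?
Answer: 1071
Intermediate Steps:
Function('z')(U) = 0
Add(Add(v, Add(-1092, Function('T')(-37))), Function('z')(-53)) = Add(Add(2162, Add(-1092, 1)), 0) = Add(Add(2162, -1091), 0) = Add(1071, 0) = 1071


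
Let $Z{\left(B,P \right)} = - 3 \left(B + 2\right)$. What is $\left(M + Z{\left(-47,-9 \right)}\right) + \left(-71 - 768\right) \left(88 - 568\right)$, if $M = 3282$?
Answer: $406137$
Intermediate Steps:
$Z{\left(B,P \right)} = -6 - 3 B$ ($Z{\left(B,P \right)} = - 3 \left(2 + B\right) = -6 - 3 B$)
$\left(M + Z{\left(-47,-9 \right)}\right) + \left(-71 - 768\right) \left(88 - 568\right) = \left(3282 - -135\right) + \left(-71 - 768\right) \left(88 - 568\right) = \left(3282 + \left(-6 + 141\right)\right) - -402720 = \left(3282 + 135\right) + 402720 = 3417 + 402720 = 406137$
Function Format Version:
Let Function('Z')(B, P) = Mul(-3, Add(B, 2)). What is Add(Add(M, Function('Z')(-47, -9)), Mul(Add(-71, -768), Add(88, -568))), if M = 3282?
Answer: 406137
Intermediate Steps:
Function('Z')(B, P) = Add(-6, Mul(-3, B)) (Function('Z')(B, P) = Mul(-3, Add(2, B)) = Add(-6, Mul(-3, B)))
Add(Add(M, Function('Z')(-47, -9)), Mul(Add(-71, -768), Add(88, -568))) = Add(Add(3282, Add(-6, Mul(-3, -47))), Mul(Add(-71, -768), Add(88, -568))) = Add(Add(3282, Add(-6, 141)), Mul(-839, -480)) = Add(Add(3282, 135), 402720) = Add(3417, 402720) = 406137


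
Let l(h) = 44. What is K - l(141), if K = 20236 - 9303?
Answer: 10889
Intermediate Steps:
K = 10933
K - l(141) = 10933 - 1*44 = 10933 - 44 = 10889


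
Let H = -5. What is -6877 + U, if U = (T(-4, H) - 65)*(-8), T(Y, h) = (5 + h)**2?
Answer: -6357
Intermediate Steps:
U = 520 (U = ((5 - 5)**2 - 65)*(-8) = (0**2 - 65)*(-8) = (0 - 65)*(-8) = -65*(-8) = 520)
-6877 + U = -6877 + 520 = -6357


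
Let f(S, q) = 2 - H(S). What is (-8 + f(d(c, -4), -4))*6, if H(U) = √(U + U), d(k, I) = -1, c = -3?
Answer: -36 - 6*I*√2 ≈ -36.0 - 8.4853*I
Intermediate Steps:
H(U) = √2*√U (H(U) = √(2*U) = √2*√U)
f(S, q) = 2 - √2*√S
(-8 + f(d(c, -4), -4))*6 = (-8 + (2 - √2*√(-1)))*6 = (-8 + (2 - √2*I))*6 = (-8 + (2 - I*√2))*6 = (-6 - I*√2)*6 = -36 - 6*I*√2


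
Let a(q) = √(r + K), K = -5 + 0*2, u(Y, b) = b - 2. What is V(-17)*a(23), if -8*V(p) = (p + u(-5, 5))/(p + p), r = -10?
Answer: -7*I*√15/136 ≈ -0.19934*I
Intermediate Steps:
u(Y, b) = -2 + b
K = -5 (K = -5 + 0 = -5)
V(p) = -(3 + p)/(16*p) (V(p) = -(p + (-2 + 5))/(8*(p + p)) = -(p + 3)/(8*(2*p)) = -(3 + p)*1/(2*p)/8 = -(3 + p)/(16*p))
a(q) = I*√15 (a(q) = √(-10 - 5) = √(-15) = I*√15)
V(-17)*a(23) = ((1/16)*(-3 - 1*(-17))/(-17))*(I*√15) = ((1/16)*(-1/17)*(-3 + 17))*(I*√15) = ((1/16)*(-1/17)*14)*(I*√15) = -7*I*√15/136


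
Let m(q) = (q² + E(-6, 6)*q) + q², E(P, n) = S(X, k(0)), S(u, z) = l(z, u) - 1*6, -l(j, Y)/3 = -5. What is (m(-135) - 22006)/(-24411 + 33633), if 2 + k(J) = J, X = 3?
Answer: 13229/9222 ≈ 1.4345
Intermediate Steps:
l(j, Y) = 15 (l(j, Y) = -3*(-5) = 15)
k(J) = -2 + J
S(u, z) = 9 (S(u, z) = 15 - 1*6 = 15 - 6 = 9)
E(P, n) = 9
m(q) = 2*q² + 9*q (m(q) = (q² + 9*q) + q² = 2*q² + 9*q)
(m(-135) - 22006)/(-24411 + 33633) = (-135*(9 + 2*(-135)) - 22006)/(-24411 + 33633) = (-135*(9 - 270) - 22006)/9222 = (-135*(-261) - 22006)*(1/9222) = (35235 - 22006)*(1/9222) = 13229*(1/9222) = 13229/9222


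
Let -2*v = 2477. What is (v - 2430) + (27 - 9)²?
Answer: -6689/2 ≈ -3344.5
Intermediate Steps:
v = -2477/2 (v = -½*2477 = -2477/2 ≈ -1238.5)
(v - 2430) + (27 - 9)² = (-2477/2 - 2430) + (27 - 9)² = -7337/2 + 18² = -7337/2 + 324 = -6689/2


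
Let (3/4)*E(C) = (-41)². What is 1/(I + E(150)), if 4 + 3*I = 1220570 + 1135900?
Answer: 1/787730 ≈ 1.2695e-6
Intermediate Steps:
E(C) = 6724/3 (E(C) = (4/3)*(-41)² = (4/3)*1681 = 6724/3)
I = 2356466/3 (I = -4/3 + (1220570 + 1135900)/3 = -4/3 + (⅓)*2356470 = -4/3 + 785490 = 2356466/3 ≈ 7.8549e+5)
1/(I + E(150)) = 1/(2356466/3 + 6724/3) = 1/787730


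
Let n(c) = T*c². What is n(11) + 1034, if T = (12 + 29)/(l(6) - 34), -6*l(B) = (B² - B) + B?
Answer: 36399/40 ≈ 909.97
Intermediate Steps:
l(B) = -B²/6 (l(B) = -((B² - B) + B)/6 = -B²/6)
T = -41/40 (T = (12 + 29)/(-⅙*6² - 34) = 41/(-⅙*36 - 34) = 41/(-6 - 34) = 41/(-40) = 41*(-1/40) = -41/40 ≈ -1.0250)
n(c) = -41*c²/40
n(11) + 1034 = -41/40*11² + 1034 = -41/40*121 + 1034 = -4961/40 + 1034 = 36399/40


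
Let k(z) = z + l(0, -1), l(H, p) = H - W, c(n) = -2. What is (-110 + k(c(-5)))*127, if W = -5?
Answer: -13589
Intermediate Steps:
l(H, p) = 5 + H (l(H, p) = H - 1*(-5) = H + 5 = 5 + H)
k(z) = 5 + z (k(z) = z + (5 + 0) = z + 5 = 5 + z)
(-110 + k(c(-5)))*127 = (-110 + (5 - 2))*127 = (-110 + 3)*127 = -107*127 = -13589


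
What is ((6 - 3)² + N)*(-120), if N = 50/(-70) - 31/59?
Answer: -384600/413 ≈ -931.23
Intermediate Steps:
N = -512/413 (N = 50*(-1/70) - 31*1/59 = -5/7 - 31/59 = -512/413 ≈ -1.2397)
((6 - 3)² + N)*(-120) = ((6 - 3)² - 512/413)*(-120) = (3² - 512/413)*(-120) = (9 - 512/413)*(-120) = (3205/413)*(-120) = -384600/413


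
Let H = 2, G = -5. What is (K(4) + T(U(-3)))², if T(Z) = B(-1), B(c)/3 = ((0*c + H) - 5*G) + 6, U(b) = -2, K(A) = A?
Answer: 10609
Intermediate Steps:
B(c) = 99 (B(c) = 3*(((0*c + 2) - 5*(-5)) + 6) = 3*(((0 + 2) + 25) + 6) = 3*((2 + 25) + 6) = 3*(27 + 6) = 3*33 = 99)
T(Z) = 99
(K(4) + T(U(-3)))² = (4 + 99)² = 103² = 10609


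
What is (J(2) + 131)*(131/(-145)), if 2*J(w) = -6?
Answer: -16768/145 ≈ -115.64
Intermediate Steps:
J(w) = -3 (J(w) = (½)*(-6) = -3)
(J(2) + 131)*(131/(-145)) = (-3 + 131)*(131/(-145)) = 128*(131*(-1/145)) = 128*(-131/145) = -16768/145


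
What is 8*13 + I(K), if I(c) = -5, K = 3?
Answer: 99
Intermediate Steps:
8*13 + I(K) = 8*13 - 5 = 104 - 5 = 99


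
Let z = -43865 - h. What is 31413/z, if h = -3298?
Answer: -31413/40567 ≈ -0.77435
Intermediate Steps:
z = -40567 (z = -43865 - 1*(-3298) = -43865 + 3298 = -40567)
31413/z = 31413/(-40567) = 31413*(-1/40567) = -31413/40567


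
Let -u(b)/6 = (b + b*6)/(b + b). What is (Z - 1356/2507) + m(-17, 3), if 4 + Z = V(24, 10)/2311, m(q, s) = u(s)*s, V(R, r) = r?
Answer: -391285005/5793677 ≈ -67.536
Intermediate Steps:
u(b) = -21 (u(b) = -6*(b + b*6)/(b + b) = -6*(b + 6*b)/(2*b) = -6*7*b*1/(2*b) = -6*7/2 = -21)
m(q, s) = -21*s
Z = -9234/2311 (Z = -4 + 10/2311 = -9234/2311 ≈ -3.9957)
(Z - 1356/2507) + m(-17, 3) = (-9234/2311 - 1356/2507) - 21*3 = (-9234/2311 - 1356*1/2507) - 63 = (-9234/2311 - 1356/2507) - 63 = -26283354/5793677 - 63 = -391285005/5793677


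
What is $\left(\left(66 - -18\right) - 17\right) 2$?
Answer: $134$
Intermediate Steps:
$\left(\left(66 - -18\right) - 17\right) 2 = \left(\left(66 + 18\right) - 17\right) 2 = \left(84 - 17\right) 2 = 67 \cdot 2 = 134$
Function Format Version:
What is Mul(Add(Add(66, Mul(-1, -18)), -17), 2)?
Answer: 134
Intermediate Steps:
Mul(Add(Add(66, Mul(-1, -18)), -17), 2) = Mul(Add(Add(66, 18), -17), 2) = Mul(Add(84, -17), 2) = Mul(67, 2) = 134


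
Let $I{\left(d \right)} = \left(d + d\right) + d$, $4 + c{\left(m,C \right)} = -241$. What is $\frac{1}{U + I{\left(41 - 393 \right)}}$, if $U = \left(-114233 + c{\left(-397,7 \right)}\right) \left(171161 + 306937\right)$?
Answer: $- \frac{1}{54731703900} \approx -1.8271 \cdot 10^{-11}$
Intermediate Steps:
$c{\left(m,C \right)} = -245$ ($c{\left(m,C \right)} = -4 - 241 = -245$)
$I{\left(d \right)} = 3 d$ ($I{\left(d \right)} = 2 d + d = 3 d$)
$U = -54731702844$ ($U = \left(-114233 - 245\right) \left(171161 + 306937\right) = \left(-114478\right) 478098 = -54731702844$)
$\frac{1}{U + I{\left(41 - 393 \right)}} = \frac{1}{-54731702844 + 3 \left(41 - 393\right)} = \frac{1}{-54731702844 + 3 \left(-352\right)} = \frac{1}{-54731702844 - 1056} = \frac{1}{-54731703900} = - \frac{1}{54731703900}$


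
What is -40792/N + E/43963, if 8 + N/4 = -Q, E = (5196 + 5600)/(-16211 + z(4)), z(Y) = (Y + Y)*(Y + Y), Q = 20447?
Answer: 7239039148898/14520402325255 ≈ 0.49854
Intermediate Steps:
z(Y) = 4*Y² (z(Y) = (2*Y)*(2*Y) = 4*Y²)
E = -10796/16147 (E = (5196 + 5600)/(-16211 + 4*4²) = 10796/(-16211 + 4*16) = 10796/(-16211 + 64) = 10796/(-16147) = 10796*(-1/16147) = -10796/16147 ≈ -0.66861)
N = -81820 (N = -32 + 4*(-1*20447) = -32 + 4*(-20447) = -32 - 81788 = -81820)
-40792/N + E/43963 = -40792/(-81820) - 10796/16147/43963 = -40792*(-1/81820) - 10796/16147*1/43963 = 10198/20455 - 10796/709870561 = 7239039148898/14520402325255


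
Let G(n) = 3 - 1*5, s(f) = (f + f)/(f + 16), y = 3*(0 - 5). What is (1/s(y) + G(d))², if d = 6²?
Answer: 3721/900 ≈ 4.1344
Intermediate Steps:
y = -15 (y = 3*(-5) = -15)
s(f) = 2*f/(16 + f) (s(f) = (2*f)/(16 + f) = 2*f/(16 + f))
d = 36
G(n) = -2 (G(n) = 3 - 5 = -2)
(1/s(y) + G(d))² = (1/(2*(-15)/(16 - 15)) - 2)² = (1/(2*(-15)/1) - 2)² = (1/(2*(-15)*1) - 2)² = (1/(-30) - 2)² = (-1/30 - 2)² = (-61/30)² = 3721/900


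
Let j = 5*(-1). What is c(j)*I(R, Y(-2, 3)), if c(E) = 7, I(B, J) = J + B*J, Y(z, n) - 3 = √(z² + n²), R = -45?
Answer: -924 - 308*√13 ≈ -2034.5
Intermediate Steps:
Y(z, n) = 3 + √(n² + z²) (Y(z, n) = 3 + √(z² + n²) = 3 + √(n² + z²))
j = -5
c(j)*I(R, Y(-2, 3)) = 7*((3 + √(3² + (-2)²))*(1 - 45)) = 7*((3 + √(9 + 4))*(-44)) = 7*((3 + √13)*(-44)) = 7*(-132 - 44*√13) = -924 - 308*√13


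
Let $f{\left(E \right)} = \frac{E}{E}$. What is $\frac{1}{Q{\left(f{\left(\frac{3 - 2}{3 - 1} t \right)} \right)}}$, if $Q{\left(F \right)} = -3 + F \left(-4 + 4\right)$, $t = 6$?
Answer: $- \frac{1}{3} \approx -0.33333$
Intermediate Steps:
$f{\left(E \right)} = 1$
$Q{\left(F \right)} = -3$ ($Q{\left(F \right)} = -3 + F 0 = -3 + 0 = -3$)
$\frac{1}{Q{\left(f{\left(\frac{3 - 2}{3 - 1} t \right)} \right)}} = \frac{1}{-3} = - \frac{1}{3}$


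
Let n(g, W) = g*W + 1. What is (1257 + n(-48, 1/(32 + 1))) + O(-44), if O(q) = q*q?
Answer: 35118/11 ≈ 3192.5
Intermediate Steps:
n(g, W) = 1 + W*g (n(g, W) = W*g + 1 = 1 + W*g)
O(q) = q²
(1257 + n(-48, 1/(32 + 1))) + O(-44) = (1257 + (1 - 48/(32 + 1))) + (-44)² = (1257 + (1 - 48/33)) + 1936 = (1257 + (1 + (1/33)*(-48))) + 1936 = (1257 + (1 - 16/11)) + 1936 = (1257 - 5/11) + 1936 = 13822/11 + 1936 = 35118/11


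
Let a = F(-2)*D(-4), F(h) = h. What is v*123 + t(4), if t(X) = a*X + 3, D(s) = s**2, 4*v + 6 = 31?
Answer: 2575/4 ≈ 643.75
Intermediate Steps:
v = 25/4 (v = -3/2 + (1/4)*31 = -3/2 + 31/4 = 25/4 ≈ 6.2500)
a = -32 (a = -2*(-4)**2 = -2*16 = -32)
t(X) = 3 - 32*X (t(X) = -32*X + 3 = 3 - 32*X)
v*123 + t(4) = (25/4)*123 + (3 - 32*4) = 3075/4 + (3 - 128) = 3075/4 - 125 = 2575/4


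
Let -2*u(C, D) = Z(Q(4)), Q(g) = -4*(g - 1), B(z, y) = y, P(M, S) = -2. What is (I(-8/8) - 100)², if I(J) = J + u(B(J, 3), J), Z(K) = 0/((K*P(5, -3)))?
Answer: 10201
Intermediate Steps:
Q(g) = 4 - 4*g (Q(g) = -4*(-1 + g) = 4 - 4*g)
Z(K) = 0 (Z(K) = 0/((K*(-2))) = 0/((-2*K)) = 0*(-1/(2*K)) = 0)
u(C, D) = 0 (u(C, D) = -½*0 = 0)
I(J) = J (I(J) = J + 0 = J)
(I(-8/8) - 100)² = (-8/8 - 100)² = (-8*⅛ - 100)² = (-1 - 100)² = (-101)² = 10201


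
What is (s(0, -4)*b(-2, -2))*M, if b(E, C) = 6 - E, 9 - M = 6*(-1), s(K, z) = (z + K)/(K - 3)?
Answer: 160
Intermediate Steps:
s(K, z) = (K + z)/(-3 + K)
M = 15 (M = 9 - 6*(-1) = 9 - 1*(-6) = 9 + 6 = 15)
(s(0, -4)*b(-2, -2))*M = (((0 - 4)/(-3 + 0))*(6 - 1*(-2)))*15 = ((-4/(-3))*(6 + 2))*15 = (-⅓*(-4)*8)*15 = ((4/3)*8)*15 = (32/3)*15 = 160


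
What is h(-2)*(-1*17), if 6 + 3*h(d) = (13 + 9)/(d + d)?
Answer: 391/6 ≈ 65.167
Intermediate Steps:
h(d) = -2 + 11/(3*d) (h(d) = -2 + ((13 + 9)/(d + d))/3 = -2 + (22/((2*d)))/3 = -2 + (22*(1/(2*d)))/3 = -2 + (11/d)/3 = -2 + 11/(3*d))
h(-2)*(-1*17) = (-2 + (11/3)/(-2))*(-1*17) = (-2 + (11/3)*(-½))*(-17) = (-2 - 11/6)*(-17) = -23/6*(-17) = 391/6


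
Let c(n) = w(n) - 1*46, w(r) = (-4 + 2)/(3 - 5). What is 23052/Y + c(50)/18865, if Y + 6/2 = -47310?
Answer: -4161953/8500569 ≈ -0.48961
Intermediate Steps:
w(r) = 1 (w(r) = -2/(-2) = -2*(-1/2) = 1)
Y = -47313 (Y = -3 - 47310 = -47313)
c(n) = -45 (c(n) = 1 - 1*46 = 1 - 46 = -45)
23052/Y + c(50)/18865 = 23052/(-47313) - 45/18865 = 23052*(-1/47313) - 45*1/18865 = -7684/15771 - 9/3773 = -4161953/8500569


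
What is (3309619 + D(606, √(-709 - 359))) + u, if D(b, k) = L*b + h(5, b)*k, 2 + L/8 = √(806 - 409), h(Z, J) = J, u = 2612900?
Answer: 5912823 + 4848*√397 + 1212*I*√267 ≈ 6.0094e+6 + 19804.0*I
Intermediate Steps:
L = -16 + 8*√397 (L = -16 + 8*√(806 - 409) = -16 + 8*√397 ≈ 143.40)
D(b, k) = b*k + b*(-16 + 8*√397) (D(b, k) = (-16 + 8*√397)*b + b*k = b*(-16 + 8*√397) + b*k = b*k + b*(-16 + 8*√397))
(3309619 + D(606, √(-709 - 359))) + u = (3309619 + 606*(-16 + √(-709 - 359) + 8*√397)) + 2612900 = (3309619 + 606*(-16 + √(-1068) + 8*√397)) + 2612900 = (3309619 + 606*(-16 + 2*I*√267 + 8*√397)) + 2612900 = (3309619 + 606*(-16 + 8*√397 + 2*I*√267)) + 2612900 = (3309619 + (-9696 + 4848*√397 + 1212*I*√267)) + 2612900 = (3299923 + 4848*√397 + 1212*I*√267) + 2612900 = 5912823 + 4848*√397 + 1212*I*√267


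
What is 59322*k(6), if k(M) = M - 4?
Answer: 118644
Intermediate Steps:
k(M) = -4 + M
59322*k(6) = 59322*(-4 + 6) = 59322*2 = 118644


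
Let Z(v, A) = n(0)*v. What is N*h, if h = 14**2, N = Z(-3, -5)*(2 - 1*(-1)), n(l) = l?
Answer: 0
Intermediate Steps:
Z(v, A) = 0 (Z(v, A) = 0*v = 0)
N = 0 (N = 0*(2 - 1*(-1)) = 0*(2 + 1) = 0*3 = 0)
h = 196
N*h = 0*196 = 0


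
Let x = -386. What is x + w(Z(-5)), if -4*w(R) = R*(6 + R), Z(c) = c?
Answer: -1539/4 ≈ -384.75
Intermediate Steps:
w(R) = -R*(6 + R)/4
x + w(Z(-5)) = -386 - ¼*(-5)*(6 - 5) = -386 - ¼*(-5)*1 = -386 + 5/4 = -1539/4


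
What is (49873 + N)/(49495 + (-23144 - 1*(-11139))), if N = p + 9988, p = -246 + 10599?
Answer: 35107/18745 ≈ 1.8729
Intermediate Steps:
p = 10353
N = 20341 (N = 10353 + 9988 = 20341)
(49873 + N)/(49495 + (-23144 - 1*(-11139))) = (49873 + 20341)/(49495 + (-23144 - 1*(-11139))) = 70214/(49495 + (-23144 + 11139)) = 70214/(49495 - 12005) = 70214/37490 = 70214*(1/37490) = 35107/18745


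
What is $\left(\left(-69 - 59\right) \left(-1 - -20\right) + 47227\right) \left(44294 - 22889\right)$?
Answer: $958836975$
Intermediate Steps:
$\left(\left(-69 - 59\right) \left(-1 - -20\right) + 47227\right) \left(44294 - 22889\right) = \left(- 128 \left(-1 + 20\right) + 47227\right) 21405 = \left(\left(-128\right) 19 + 47227\right) 21405 = \left(-2432 + 47227\right) 21405 = 44795 \cdot 21405 = 958836975$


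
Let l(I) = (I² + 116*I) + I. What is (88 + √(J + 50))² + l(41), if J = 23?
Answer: 14295 + 176*√73 ≈ 15799.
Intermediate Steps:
l(I) = I² + 117*I
(88 + √(J + 50))² + l(41) = (88 + √(23 + 50))² + 41*(117 + 41) = (88 + √73)² + 41*158 = (88 + √73)² + 6478 = 6478 + (88 + √73)²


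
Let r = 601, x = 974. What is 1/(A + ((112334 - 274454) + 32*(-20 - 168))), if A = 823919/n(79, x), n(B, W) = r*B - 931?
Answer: -46548/7825570609 ≈ -5.9482e-6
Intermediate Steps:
n(B, W) = -931 + 601*B (n(B, W) = 601*B - 931 = -931 + 601*B)
A = 823919/46548 (A = 823919/(-931 + 601*79) = 823919/(-931 + 47479) = 823919/46548 ≈ 17.700)
1/(A + ((112334 - 274454) + 32*(-20 - 168))) = 1/(823919/46548 + ((112334 - 274454) + 32*(-20 - 168))) = 1/(823919/46548 + (-162120 + 32*(-188))) = 1/(823919/46548 + (-162120 - 6016)) = 1/(823919/46548 - 168136) = 1/(-7825570609/46548) = -46548/7825570609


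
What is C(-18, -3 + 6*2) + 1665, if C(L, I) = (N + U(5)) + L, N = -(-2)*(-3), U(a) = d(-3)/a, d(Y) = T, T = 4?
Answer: 8209/5 ≈ 1641.8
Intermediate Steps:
d(Y) = 4
U(a) = 4/a
N = -6 (N = -2*3 = -6)
C(L, I) = -26/5 + L (C(L, I) = (-6 + 4/5) + L = (-6 + 4*(⅕)) + L = (-6 + ⅘) + L = -26/5 + L)
C(-18, -3 + 6*2) + 1665 = (-26/5 - 18) + 1665 = -116/5 + 1665 = 8209/5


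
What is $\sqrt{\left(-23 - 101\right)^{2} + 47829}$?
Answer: $\sqrt{63205} \approx 251.41$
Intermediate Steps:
$\sqrt{\left(-23 - 101\right)^{2} + 47829} = \sqrt{\left(-124\right)^{2} + 47829} = \sqrt{15376 + 47829} = \sqrt{63205}$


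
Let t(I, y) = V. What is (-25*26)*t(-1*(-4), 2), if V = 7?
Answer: -4550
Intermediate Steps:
t(I, y) = 7
(-25*26)*t(-1*(-4), 2) = -25*26*7 = -650*7 = -4550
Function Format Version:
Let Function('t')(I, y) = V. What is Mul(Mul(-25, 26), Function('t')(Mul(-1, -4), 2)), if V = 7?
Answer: -4550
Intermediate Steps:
Function('t')(I, y) = 7
Mul(Mul(-25, 26), Function('t')(Mul(-1, -4), 2)) = Mul(Mul(-25, 26), 7) = Mul(-650, 7) = -4550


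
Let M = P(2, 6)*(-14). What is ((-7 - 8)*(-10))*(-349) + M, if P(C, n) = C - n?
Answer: -52294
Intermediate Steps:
M = 56 (M = (2 - 1*6)*(-14) = (2 - 6)*(-14) = -4*(-14) = 56)
((-7 - 8)*(-10))*(-349) + M = ((-7 - 8)*(-10))*(-349) + 56 = -15*(-10)*(-349) + 56 = 150*(-349) + 56 = -52350 + 56 = -52294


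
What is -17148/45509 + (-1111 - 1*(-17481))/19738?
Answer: 203257553/449128321 ≈ 0.45256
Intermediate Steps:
-17148/45509 + (-1111 - 1*(-17481))/19738 = -17148*1/45509 + (-1111 + 17481)*(1/19738) = -17148/45509 + 16370*(1/19738) = -17148/45509 + 8185/9869 = 203257553/449128321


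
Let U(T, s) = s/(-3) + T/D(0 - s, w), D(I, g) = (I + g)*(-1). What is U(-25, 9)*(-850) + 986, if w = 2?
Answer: 46002/7 ≈ 6571.7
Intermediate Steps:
D(I, g) = -I - g
U(T, s) = -s/3 + T/(-2 + s) (U(T, s) = s/(-3) + T/(-(0 - s) - 1*2) = s*(-1/3) + T/(-(-1)*s - 2) = -s/3 + T/(s - 2) = -s/3 + T/(-2 + s))
U(-25, 9)*(-850) + 986 = ((-25 - 1/3*9*(-2 + 9))/(-2 + 9))*(-850) + 986 = ((-25 - 1/3*9*7)/7)*(-850) + 986 = ((-25 - 21)/7)*(-850) + 986 = ((1/7)*(-46))*(-850) + 986 = -46/7*(-850) + 986 = 39100/7 + 986 = 46002/7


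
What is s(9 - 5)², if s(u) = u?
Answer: 16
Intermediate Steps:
s(9 - 5)² = (9 - 5)² = 4² = 16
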